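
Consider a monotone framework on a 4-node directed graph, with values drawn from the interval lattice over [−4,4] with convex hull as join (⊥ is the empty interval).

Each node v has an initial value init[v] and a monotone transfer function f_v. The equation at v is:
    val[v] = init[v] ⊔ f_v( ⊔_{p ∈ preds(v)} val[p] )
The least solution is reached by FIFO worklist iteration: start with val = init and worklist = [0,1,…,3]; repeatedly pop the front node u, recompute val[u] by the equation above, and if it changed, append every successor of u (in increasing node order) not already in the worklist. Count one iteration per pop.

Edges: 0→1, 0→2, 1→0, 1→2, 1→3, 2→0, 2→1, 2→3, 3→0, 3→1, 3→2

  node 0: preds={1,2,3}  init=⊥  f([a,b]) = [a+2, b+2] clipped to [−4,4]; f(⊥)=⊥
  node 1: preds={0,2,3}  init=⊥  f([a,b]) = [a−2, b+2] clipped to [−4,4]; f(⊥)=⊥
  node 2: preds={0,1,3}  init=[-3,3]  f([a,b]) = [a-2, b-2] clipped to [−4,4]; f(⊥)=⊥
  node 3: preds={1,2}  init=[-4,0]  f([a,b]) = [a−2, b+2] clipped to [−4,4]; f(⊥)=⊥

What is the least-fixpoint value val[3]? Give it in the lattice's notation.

[-4,4]

Trace (7 dequeues):
  [1] u=0 | in [-4,3] | out [-2,4] | prev ⊥ | push {}
  [2] u=1 | in [-4,4] | out [-4,4] | prev ⊥ | push {0}
  [3] u=2 | in [-4,4] | out [-4,3] | prev [-3,3] | push {1}
  [4] u=3 | in [-4,4] | out [-4,4] | prev [-4,0] | push {2}
  [5] u=0 | in [-4,4] | out [-2,4] | ==
  [6] u=1 | in [-4,4] | out [-4,4] | ==
  [7] u=2 | in [-4,4] | out [-4,3] | ==

Converged values:
  [0] [-2,4]
  [1] [-4,4]
  [2] [-4,3]
  [3] [-4,4]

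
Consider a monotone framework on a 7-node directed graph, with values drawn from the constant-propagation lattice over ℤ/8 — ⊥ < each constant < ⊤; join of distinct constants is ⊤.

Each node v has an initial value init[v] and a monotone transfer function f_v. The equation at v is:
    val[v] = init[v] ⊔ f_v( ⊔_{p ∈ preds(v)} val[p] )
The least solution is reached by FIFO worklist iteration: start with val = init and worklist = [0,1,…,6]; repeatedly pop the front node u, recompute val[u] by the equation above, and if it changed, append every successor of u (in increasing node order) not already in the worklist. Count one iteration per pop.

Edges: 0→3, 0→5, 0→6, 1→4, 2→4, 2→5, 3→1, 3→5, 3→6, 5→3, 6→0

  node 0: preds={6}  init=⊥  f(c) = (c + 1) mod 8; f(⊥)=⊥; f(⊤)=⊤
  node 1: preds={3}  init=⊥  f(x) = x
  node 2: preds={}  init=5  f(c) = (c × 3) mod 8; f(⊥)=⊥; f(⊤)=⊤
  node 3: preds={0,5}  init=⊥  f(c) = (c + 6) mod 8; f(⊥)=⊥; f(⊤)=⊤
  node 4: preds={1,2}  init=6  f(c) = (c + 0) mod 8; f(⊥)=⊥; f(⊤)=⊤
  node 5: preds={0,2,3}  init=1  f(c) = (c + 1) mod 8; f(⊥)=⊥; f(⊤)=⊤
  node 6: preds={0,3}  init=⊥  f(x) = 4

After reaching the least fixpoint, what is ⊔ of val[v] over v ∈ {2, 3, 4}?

⊤

Trace (16 dequeues):
  [1] u=0 | in ⊥ | out ⊥ | ==
  [2] u=1 | in ⊥ | out ⊥ | ==
  [3] u=2 | in ⊥ | out 5 | ==
  [4] u=3 | in 1 | out 7 | prev ⊥ | push {1}
  [5] u=4 | in 5 | out ⊤ | prev 6 | push {}
  [6] u=5 | in ⊤ | out ⊤ | prev 1 | push {3}
  [7] u=6 | in 7 | out 4 | prev ⊥ | push {0}
  [8] u=1 | in 7 | out 7 | prev ⊥ | push {4}
  [9] u=3 | in ⊤ | out ⊤ | prev 7 | push {1,5,6}
  [10] u=0 | in 4 | out 5 | prev ⊥ | push {3}
  [11] u=4 | in ⊤ | out ⊤ | ==
  [12] u=1 | in ⊤ | out ⊤ | prev 7 | push {4}
  [13] u=5 | in ⊤ | out ⊤ | ==
  [14] u=6 | in ⊤ | out 4 | ==
  [15] u=3 | in ⊤ | out ⊤ | ==
  [16] u=4 | in ⊤ | out ⊤ | ==

Converged values:
  [0] 5
  [1] ⊤
  [2] 5
  [3] ⊤
  [4] ⊤
  [5] ⊤
  [6] 4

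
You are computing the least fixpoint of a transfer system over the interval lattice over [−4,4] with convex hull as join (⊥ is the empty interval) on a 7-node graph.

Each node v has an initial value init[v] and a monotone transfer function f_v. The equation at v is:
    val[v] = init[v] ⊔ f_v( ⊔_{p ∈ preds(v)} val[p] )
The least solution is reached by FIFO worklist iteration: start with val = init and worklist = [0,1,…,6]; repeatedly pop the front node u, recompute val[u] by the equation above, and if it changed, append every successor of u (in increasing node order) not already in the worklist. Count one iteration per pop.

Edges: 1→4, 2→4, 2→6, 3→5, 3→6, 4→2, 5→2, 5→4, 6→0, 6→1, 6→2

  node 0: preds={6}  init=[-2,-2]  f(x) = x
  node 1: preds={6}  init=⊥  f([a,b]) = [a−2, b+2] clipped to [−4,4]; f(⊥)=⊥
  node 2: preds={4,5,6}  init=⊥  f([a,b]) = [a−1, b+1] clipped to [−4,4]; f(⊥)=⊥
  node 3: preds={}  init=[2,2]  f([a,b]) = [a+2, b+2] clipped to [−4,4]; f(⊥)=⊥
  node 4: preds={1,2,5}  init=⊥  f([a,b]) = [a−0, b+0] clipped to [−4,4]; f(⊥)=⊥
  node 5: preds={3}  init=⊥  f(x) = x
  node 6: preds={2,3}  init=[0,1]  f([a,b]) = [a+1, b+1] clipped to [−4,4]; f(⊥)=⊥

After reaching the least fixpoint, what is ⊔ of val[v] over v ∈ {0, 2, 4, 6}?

[-4,4]

Worklist (21 pops):
  #1 pop 0: in=[0,1] → [-2,1] (was [-2,-2]); enqueue []
  #2 pop 1: in=[0,1] → [-2,3] (was ⊥); enqueue []
  #3 pop 2: in=[0,1] → [-1,2] (was ⊥); enqueue []
  #4 pop 3: in=⊥ → [2,2] (no change)
  #5 pop 4: in=[-2,3] → [-2,3] (was ⊥); enqueue [2]
  #6 pop 5: in=[2,2] → [2,2] (was ⊥); enqueue [4]
  #7 pop 6: in=[-1,2] → [0,3] (was [0,1]); enqueue [0,1]
  #8 pop 2: in=[-2,3] → [-3,4] (was [-1,2]); enqueue [6]
  #9 pop 4: in=[-3,4] → [-3,4] (was [-2,3]); enqueue [2]
  #10 pop 0: in=[0,3] → [-2,3] (was [-2,1]); enqueue []
  #11 pop 1: in=[0,3] → [-2,4] (was [-2,3]); enqueue [4]
  #12 pop 6: in=[-3,4] → [-2,4] (was [0,3]); enqueue [0,1]
  #13 pop 2: in=[-3,4] → [-4,4] (was [-3,4]); enqueue [6]
  #14 pop 4: in=[-4,4] → [-4,4] (was [-3,4]); enqueue [2]
  #15 pop 0: in=[-2,4] → [-2,4] (was [-2,3]); enqueue []
  #16 pop 1: in=[-2,4] → [-4,4] (was [-2,4]); enqueue [4]
  #17 pop 6: in=[-4,4] → [-3,4] (was [-2,4]); enqueue [0,1]
  #18 pop 2: in=[-4,4] → [-4,4] (no change)
  #19 pop 4: in=[-4,4] → [-4,4] (no change)
  #20 pop 0: in=[-3,4] → [-3,4] (was [-2,4]); enqueue []
  #21 pop 1: in=[-3,4] → [-4,4] (no change)

Fixpoint:
  val[0] = [-3,4]
  val[1] = [-4,4]
  val[2] = [-4,4]
  val[3] = [2,2]
  val[4] = [-4,4]
  val[5] = [2,2]
  val[6] = [-3,4]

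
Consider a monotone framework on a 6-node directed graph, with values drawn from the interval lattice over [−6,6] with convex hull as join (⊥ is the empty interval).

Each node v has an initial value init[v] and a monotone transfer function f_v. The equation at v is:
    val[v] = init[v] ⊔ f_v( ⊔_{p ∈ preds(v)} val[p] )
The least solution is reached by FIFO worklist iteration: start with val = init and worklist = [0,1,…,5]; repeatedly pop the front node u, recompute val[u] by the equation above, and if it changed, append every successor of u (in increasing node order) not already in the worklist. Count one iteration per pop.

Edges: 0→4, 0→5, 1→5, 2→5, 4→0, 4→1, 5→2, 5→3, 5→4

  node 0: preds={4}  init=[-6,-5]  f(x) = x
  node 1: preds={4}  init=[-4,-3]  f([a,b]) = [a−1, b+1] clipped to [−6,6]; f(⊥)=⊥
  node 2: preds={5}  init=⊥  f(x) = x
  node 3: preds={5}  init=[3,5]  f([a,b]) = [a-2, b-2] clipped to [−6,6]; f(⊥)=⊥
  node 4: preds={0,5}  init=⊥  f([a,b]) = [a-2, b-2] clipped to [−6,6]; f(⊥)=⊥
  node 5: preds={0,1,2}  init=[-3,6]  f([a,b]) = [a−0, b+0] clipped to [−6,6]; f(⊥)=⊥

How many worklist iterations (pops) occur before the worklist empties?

12

Iteration log — 12 steps:
  step 1. node 0  ⊔preds=⊥  new=[-6,-5]  stable
  step 2. node 1  ⊔preds=⊥  new=[-4,-3]  stable
  step 3. node 2  ⊔preds=[-3,6]  new=[-3,6]  old=⊥  +wl: 
  step 4. node 3  ⊔preds=[-3,6]  new=[-5,5]  old=[3,5]  +wl: 
  step 5. node 4  ⊔preds=[-6,6]  new=[-6,4]  old=⊥  +wl: 0,1
  step 6. node 5  ⊔preds=[-6,6]  new=[-6,6]  old=[-3,6]  +wl: 2,3,4
  step 7. node 0  ⊔preds=[-6,4]  new=[-6,4]  old=[-6,-5]  +wl: 5
  step 8. node 1  ⊔preds=[-6,4]  new=[-6,5]  old=[-4,-3]  +wl: 
  step 9. node 2  ⊔preds=[-6,6]  new=[-6,6]  old=[-3,6]  +wl: 
  step 10. node 3  ⊔preds=[-6,6]  new=[-6,5]  old=[-5,5]  +wl: 
  step 11. node 4  ⊔preds=[-6,6]  new=[-6,4]  stable
  step 12. node 5  ⊔preds=[-6,6]  new=[-6,6]  stable

Least fixpoint reached:
  node 0: [-6,4]
  node 1: [-6,5]
  node 2: [-6,6]
  node 3: [-6,5]
  node 4: [-6,4]
  node 5: [-6,6]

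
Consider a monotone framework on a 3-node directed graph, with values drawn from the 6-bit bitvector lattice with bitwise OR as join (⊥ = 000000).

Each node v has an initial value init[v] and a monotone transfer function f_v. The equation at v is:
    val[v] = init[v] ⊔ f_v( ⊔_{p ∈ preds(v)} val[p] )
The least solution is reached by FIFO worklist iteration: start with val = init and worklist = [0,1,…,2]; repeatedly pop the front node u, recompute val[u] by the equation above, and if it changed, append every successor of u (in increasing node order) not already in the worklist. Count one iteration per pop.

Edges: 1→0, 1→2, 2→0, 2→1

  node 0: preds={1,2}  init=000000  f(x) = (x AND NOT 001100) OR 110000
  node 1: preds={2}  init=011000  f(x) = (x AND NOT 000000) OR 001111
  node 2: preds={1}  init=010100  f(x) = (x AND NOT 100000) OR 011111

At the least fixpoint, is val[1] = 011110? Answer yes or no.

Iteration log — 5 steps:
  step 1. node 0  ⊔preds=011100  new=110000  old=000000  +wl: 
  step 2. node 1  ⊔preds=010100  new=011111  old=011000  +wl: 0
  step 3. node 2  ⊔preds=011111  new=011111  old=010100  +wl: 1
  step 4. node 0  ⊔preds=011111  new=110011  old=110000  +wl: 
  step 5. node 1  ⊔preds=011111  new=011111  stable

Least fixpoint reached:
  node 0: 110011
  node 1: 011111
  node 2: 011111

no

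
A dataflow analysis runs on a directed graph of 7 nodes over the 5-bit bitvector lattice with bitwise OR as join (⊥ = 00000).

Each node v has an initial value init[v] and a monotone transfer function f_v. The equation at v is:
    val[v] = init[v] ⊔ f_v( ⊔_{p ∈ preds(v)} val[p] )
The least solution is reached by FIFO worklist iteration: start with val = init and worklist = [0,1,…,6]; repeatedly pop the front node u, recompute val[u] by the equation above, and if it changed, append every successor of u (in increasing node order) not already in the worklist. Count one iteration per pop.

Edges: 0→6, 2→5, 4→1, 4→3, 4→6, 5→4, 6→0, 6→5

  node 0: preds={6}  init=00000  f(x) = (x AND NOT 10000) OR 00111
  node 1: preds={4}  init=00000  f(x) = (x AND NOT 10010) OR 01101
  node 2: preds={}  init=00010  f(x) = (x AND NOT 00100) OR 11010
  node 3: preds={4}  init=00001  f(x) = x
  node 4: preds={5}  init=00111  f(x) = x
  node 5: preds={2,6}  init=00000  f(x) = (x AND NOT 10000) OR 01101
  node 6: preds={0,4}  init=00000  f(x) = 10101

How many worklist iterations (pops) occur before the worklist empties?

13

Iteration log — 13 steps:
  step 1. node 0  ⊔preds=00000  new=00111  old=00000  +wl: 
  step 2. node 1  ⊔preds=00111  new=01101  old=00000  +wl: 
  step 3. node 2  ⊔preds=00000  new=11010  old=00010  +wl: 
  step 4. node 3  ⊔preds=00111  new=00111  old=00001  +wl: 
  step 5. node 4  ⊔preds=00000  new=00111  stable
  step 6. node 5  ⊔preds=11010  new=01111  old=00000  +wl: 4
  step 7. node 6  ⊔preds=00111  new=10101  old=00000  +wl: 0,5
  step 8. node 4  ⊔preds=01111  new=01111  old=00111  +wl: 1,3,6
  step 9. node 0  ⊔preds=10101  new=00111  stable
  step 10. node 5  ⊔preds=11111  new=01111  stable
  step 11. node 1  ⊔preds=01111  new=01101  stable
  step 12. node 3  ⊔preds=01111  new=01111  old=00111  +wl: 
  step 13. node 6  ⊔preds=01111  new=10101  stable

Least fixpoint reached:
  node 0: 00111
  node 1: 01101
  node 2: 11010
  node 3: 01111
  node 4: 01111
  node 5: 01111
  node 6: 10101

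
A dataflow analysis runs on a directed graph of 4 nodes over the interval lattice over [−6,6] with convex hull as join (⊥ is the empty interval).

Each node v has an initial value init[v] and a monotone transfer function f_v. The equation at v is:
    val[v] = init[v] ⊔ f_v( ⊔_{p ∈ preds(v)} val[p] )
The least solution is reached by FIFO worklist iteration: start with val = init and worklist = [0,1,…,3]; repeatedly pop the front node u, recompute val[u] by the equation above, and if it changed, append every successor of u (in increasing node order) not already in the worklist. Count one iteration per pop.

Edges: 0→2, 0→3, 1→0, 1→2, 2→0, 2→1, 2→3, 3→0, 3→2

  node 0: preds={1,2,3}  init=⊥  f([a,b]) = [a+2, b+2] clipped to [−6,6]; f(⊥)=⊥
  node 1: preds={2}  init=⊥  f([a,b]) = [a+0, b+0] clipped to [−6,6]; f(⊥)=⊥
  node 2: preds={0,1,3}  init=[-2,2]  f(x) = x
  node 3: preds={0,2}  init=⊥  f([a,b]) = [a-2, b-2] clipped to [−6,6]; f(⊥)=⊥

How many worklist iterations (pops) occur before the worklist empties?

Worklist (16 pops):
  #1 pop 0: in=[-2,2] → [0,4] (was ⊥); enqueue []
  #2 pop 1: in=[-2,2] → [-2,2] (was ⊥); enqueue [0]
  #3 pop 2: in=[-2,4] → [-2,4] (was [-2,2]); enqueue [1]
  #4 pop 3: in=[-2,4] → [-4,2] (was ⊥); enqueue [2]
  #5 pop 0: in=[-4,4] → [-2,6] (was [0,4]); enqueue [3]
  #6 pop 1: in=[-2,4] → [-2,4] (was [-2,2]); enqueue [0]
  #7 pop 2: in=[-4,6] → [-4,6] (was [-2,4]); enqueue [1]
  #8 pop 3: in=[-4,6] → [-6,4] (was [-4,2]); enqueue [2]
  #9 pop 0: in=[-6,6] → [-4,6] (was [-2,6]); enqueue [3]
  #10 pop 1: in=[-4,6] → [-4,6] (was [-2,4]); enqueue [0]
  #11 pop 2: in=[-6,6] → [-6,6] (was [-4,6]); enqueue [1]
  #12 pop 3: in=[-6,6] → [-6,4] (no change)
  #13 pop 0: in=[-6,6] → [-4,6] (no change)
  #14 pop 1: in=[-6,6] → [-6,6] (was [-4,6]); enqueue [0,2]
  #15 pop 0: in=[-6,6] → [-4,6] (no change)
  #16 pop 2: in=[-6,6] → [-6,6] (no change)

Fixpoint:
  val[0] = [-4,6]
  val[1] = [-6,6]
  val[2] = [-6,6]
  val[3] = [-6,4]

16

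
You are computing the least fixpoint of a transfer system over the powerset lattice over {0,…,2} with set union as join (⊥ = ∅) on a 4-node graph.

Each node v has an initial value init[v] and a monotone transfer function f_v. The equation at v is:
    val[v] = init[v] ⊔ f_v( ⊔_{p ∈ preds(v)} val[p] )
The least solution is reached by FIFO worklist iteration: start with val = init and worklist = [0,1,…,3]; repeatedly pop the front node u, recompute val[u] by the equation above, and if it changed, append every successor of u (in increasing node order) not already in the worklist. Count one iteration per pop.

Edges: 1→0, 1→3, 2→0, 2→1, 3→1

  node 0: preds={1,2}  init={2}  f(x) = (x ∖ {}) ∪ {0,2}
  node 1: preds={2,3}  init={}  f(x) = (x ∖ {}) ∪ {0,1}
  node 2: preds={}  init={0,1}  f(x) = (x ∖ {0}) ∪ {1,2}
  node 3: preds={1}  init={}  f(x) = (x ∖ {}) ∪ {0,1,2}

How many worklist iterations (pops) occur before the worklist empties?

Iteration log — 8 steps:
  step 1. node 0  ⊔preds={0,1}  new={0,1,2}  old={2}  +wl: 
  step 2. node 1  ⊔preds={0,1}  new={0,1}  old={}  +wl: 0
  step 3. node 2  ⊔preds={}  new={0,1,2}  old={0,1}  +wl: 1
  step 4. node 3  ⊔preds={0,1}  new={0,1,2}  old={}  +wl: 
  step 5. node 0  ⊔preds={0,1,2}  new={0,1,2}  stable
  step 6. node 1  ⊔preds={0,1,2}  new={0,1,2}  old={0,1}  +wl: 0,3
  step 7. node 0  ⊔preds={0,1,2}  new={0,1,2}  stable
  step 8. node 3  ⊔preds={0,1,2}  new={0,1,2}  stable

Least fixpoint reached:
  node 0: {0,1,2}
  node 1: {0,1,2}
  node 2: {0,1,2}
  node 3: {0,1,2}

8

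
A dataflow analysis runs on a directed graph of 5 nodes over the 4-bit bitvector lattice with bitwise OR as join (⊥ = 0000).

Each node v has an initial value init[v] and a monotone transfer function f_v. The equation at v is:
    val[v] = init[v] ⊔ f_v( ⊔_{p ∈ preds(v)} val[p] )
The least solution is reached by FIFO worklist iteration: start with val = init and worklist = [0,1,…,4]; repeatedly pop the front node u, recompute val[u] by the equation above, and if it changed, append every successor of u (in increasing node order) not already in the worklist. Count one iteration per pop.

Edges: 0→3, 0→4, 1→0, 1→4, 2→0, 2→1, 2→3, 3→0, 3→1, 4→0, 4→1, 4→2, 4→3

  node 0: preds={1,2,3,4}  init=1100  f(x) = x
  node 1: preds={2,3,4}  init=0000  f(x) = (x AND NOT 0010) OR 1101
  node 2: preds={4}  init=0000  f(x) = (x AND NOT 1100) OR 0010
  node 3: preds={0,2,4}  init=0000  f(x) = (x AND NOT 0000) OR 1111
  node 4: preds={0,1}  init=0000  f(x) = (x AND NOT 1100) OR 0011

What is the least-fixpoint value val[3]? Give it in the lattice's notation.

1111

Worklist (12 pops):
  #1 pop 0: in=0000 → 1100 (no change)
  #2 pop 1: in=0000 → 1101 (was 0000); enqueue [0]
  #3 pop 2: in=0000 → 0010 (was 0000); enqueue [1]
  #4 pop 3: in=1110 → 1111 (was 0000); enqueue []
  #5 pop 4: in=1101 → 0011 (was 0000); enqueue [2,3]
  #6 pop 0: in=1111 → 1111 (was 1100); enqueue [4]
  #7 pop 1: in=1111 → 1101 (no change)
  #8 pop 2: in=0011 → 0011 (was 0010); enqueue [0,1]
  #9 pop 3: in=1111 → 1111 (no change)
  #10 pop 4: in=1111 → 0011 (no change)
  #11 pop 0: in=1111 → 1111 (no change)
  #12 pop 1: in=1111 → 1101 (no change)

Fixpoint:
  val[0] = 1111
  val[1] = 1101
  val[2] = 0011
  val[3] = 1111
  val[4] = 0011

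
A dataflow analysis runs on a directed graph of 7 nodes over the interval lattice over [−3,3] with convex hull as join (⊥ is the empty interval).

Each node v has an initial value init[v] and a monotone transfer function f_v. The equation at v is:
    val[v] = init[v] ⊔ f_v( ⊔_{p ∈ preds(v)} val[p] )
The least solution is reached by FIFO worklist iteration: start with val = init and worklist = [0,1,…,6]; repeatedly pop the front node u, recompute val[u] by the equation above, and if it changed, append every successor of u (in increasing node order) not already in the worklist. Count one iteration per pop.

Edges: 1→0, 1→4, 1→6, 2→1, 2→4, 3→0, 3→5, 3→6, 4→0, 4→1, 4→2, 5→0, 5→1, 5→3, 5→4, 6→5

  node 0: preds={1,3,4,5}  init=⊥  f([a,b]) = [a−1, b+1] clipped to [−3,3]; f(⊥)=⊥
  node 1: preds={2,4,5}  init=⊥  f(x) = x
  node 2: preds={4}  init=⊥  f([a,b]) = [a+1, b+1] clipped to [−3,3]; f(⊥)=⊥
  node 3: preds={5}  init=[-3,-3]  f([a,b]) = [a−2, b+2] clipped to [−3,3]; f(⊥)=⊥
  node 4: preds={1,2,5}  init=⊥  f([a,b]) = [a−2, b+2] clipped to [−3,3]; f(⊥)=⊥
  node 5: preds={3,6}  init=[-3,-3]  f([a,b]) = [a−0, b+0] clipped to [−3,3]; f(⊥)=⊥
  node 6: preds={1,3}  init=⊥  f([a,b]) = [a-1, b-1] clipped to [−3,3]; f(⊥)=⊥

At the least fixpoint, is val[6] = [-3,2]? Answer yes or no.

Iteration log — 29 steps:
  step 1. node 0  ⊔preds=[-3,-3]  new=[-3,-2]  old=⊥  +wl: 
  step 2. node 1  ⊔preds=[-3,-3]  new=[-3,-3]  old=⊥  +wl: 0
  step 3. node 2  ⊔preds=⊥  new=⊥  stable
  step 4. node 3  ⊔preds=[-3,-3]  new=[-3,-1]  old=[-3,-3]  +wl: 
  step 5. node 4  ⊔preds=[-3,-3]  new=[-3,-1]  old=⊥  +wl: 1,2
  step 6. node 5  ⊔preds=[-3,-1]  new=[-3,-1]  old=[-3,-3]  +wl: 3,4
  step 7. node 6  ⊔preds=[-3,-1]  new=[-3,-2]  old=⊥  +wl: 5
  step 8. node 0  ⊔preds=[-3,-1]  new=[-3,0]  old=[-3,-2]  +wl: 
  step 9. node 1  ⊔preds=[-3,-1]  new=[-3,-1]  old=[-3,-3]  +wl: 0,6
  step 10. node 2  ⊔preds=[-3,-1]  new=[-2,0]  old=⊥  +wl: 1
  step 11. node 3  ⊔preds=[-3,-1]  new=[-3,1]  old=[-3,-1]  +wl: 
  step 12. node 4  ⊔preds=[-3,0]  new=[-3,2]  old=[-3,-1]  +wl: 2
  step 13. node 5  ⊔preds=[-3,1]  new=[-3,1]  old=[-3,-1]  +wl: 3,4
  step 14. node 0  ⊔preds=[-3,2]  new=[-3,3]  old=[-3,0]  +wl: 
  step 15. node 6  ⊔preds=[-3,1]  new=[-3,0]  old=[-3,-2]  +wl: 5
  step 16. node 1  ⊔preds=[-3,2]  new=[-3,2]  old=[-3,-1]  +wl: 0,6
  step 17. node 2  ⊔preds=[-3,2]  new=[-2,3]  old=[-2,0]  +wl: 1
  step 18. node 3  ⊔preds=[-3,1]  new=[-3,3]  old=[-3,1]  +wl: 
  step 19. node 4  ⊔preds=[-3,3]  new=[-3,3]  old=[-3,2]  +wl: 2
  step 20. node 5  ⊔preds=[-3,3]  new=[-3,3]  old=[-3,1]  +wl: 3,4
  step 21. node 0  ⊔preds=[-3,3]  new=[-3,3]  stable
  step 22. node 6  ⊔preds=[-3,3]  new=[-3,2]  old=[-3,0]  +wl: 5
  step 23. node 1  ⊔preds=[-3,3]  new=[-3,3]  old=[-3,2]  +wl: 0,6
  step 24. node 2  ⊔preds=[-3,3]  new=[-2,3]  stable
  step 25. node 3  ⊔preds=[-3,3]  new=[-3,3]  stable
  step 26. node 4  ⊔preds=[-3,3]  new=[-3,3]  stable
  step 27. node 5  ⊔preds=[-3,3]  new=[-3,3]  stable
  step 28. node 0  ⊔preds=[-3,3]  new=[-3,3]  stable
  step 29. node 6  ⊔preds=[-3,3]  new=[-3,2]  stable

Least fixpoint reached:
  node 0: [-3,3]
  node 1: [-3,3]
  node 2: [-2,3]
  node 3: [-3,3]
  node 4: [-3,3]
  node 5: [-3,3]
  node 6: [-3,2]

yes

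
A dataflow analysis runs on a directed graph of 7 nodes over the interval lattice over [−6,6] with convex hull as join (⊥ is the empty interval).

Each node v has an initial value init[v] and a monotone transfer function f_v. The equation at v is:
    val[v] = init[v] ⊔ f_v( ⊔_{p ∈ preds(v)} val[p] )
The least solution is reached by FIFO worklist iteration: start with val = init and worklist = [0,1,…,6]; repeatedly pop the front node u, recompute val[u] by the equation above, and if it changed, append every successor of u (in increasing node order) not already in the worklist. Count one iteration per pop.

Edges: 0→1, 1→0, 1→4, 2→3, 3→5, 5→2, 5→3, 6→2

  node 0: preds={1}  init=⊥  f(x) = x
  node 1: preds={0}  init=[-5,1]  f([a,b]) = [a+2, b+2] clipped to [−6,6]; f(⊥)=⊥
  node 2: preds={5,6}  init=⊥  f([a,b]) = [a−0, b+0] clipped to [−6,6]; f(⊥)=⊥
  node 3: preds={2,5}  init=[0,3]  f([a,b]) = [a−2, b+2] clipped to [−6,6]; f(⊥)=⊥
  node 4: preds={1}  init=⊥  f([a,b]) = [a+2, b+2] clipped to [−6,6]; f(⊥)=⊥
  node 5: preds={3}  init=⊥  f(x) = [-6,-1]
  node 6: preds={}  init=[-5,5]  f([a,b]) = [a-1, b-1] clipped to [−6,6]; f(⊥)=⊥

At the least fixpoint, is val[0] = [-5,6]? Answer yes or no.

yes

Trace (17 dequeues):
  [1] u=0 | in [-5,1] | out [-5,1] | prev ⊥ | push {}
  [2] u=1 | in [-5,1] | out [-5,3] | prev [-5,1] | push {0}
  [3] u=2 | in [-5,5] | out [-5,5] | prev ⊥ | push {}
  [4] u=3 | in [-5,5] | out [-6,6] | prev [0,3] | push {}
  [5] u=4 | in [-5,3] | out [-3,5] | prev ⊥ | push {}
  [6] u=5 | in [-6,6] | out [-6,-1] | prev ⊥ | push {2,3}
  [7] u=6 | in ⊥ | out [-5,5] | ==
  [8] u=0 | in [-5,3] | out [-5,3] | prev [-5,1] | push {1}
  [9] u=2 | in [-6,5] | out [-6,5] | prev [-5,5] | push {}
  [10] u=3 | in [-6,5] | out [-6,6] | ==
  [11] u=1 | in [-5,3] | out [-5,5] | prev [-5,3] | push {0,4}
  [12] u=0 | in [-5,5] | out [-5,5] | prev [-5,3] | push {1}
  [13] u=4 | in [-5,5] | out [-3,6] | prev [-3,5] | push {}
  [14] u=1 | in [-5,5] | out [-5,6] | prev [-5,5] | push {0,4}
  [15] u=0 | in [-5,6] | out [-5,6] | prev [-5,5] | push {1}
  [16] u=4 | in [-5,6] | out [-3,6] | ==
  [17] u=1 | in [-5,6] | out [-5,6] | ==

Converged values:
  [0] [-5,6]
  [1] [-5,6]
  [2] [-6,5]
  [3] [-6,6]
  [4] [-3,6]
  [5] [-6,-1]
  [6] [-5,5]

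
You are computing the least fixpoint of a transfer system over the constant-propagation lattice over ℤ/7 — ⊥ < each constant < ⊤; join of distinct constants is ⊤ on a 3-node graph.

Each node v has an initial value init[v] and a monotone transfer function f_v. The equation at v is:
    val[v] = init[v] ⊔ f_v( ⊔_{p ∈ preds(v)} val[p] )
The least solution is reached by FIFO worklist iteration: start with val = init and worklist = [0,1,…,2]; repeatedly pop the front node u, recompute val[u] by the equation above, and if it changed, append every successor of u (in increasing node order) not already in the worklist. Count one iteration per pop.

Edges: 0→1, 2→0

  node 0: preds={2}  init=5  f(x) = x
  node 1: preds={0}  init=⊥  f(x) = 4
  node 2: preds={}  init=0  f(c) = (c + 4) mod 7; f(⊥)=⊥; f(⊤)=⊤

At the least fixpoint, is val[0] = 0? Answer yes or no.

Worklist (3 pops):
  #1 pop 0: in=0 → ⊤ (was 5); enqueue []
  #2 pop 1: in=⊤ → 4 (was ⊥); enqueue []
  #3 pop 2: in=⊥ → 0 (no change)

Fixpoint:
  val[0] = ⊤
  val[1] = 4
  val[2] = 0

no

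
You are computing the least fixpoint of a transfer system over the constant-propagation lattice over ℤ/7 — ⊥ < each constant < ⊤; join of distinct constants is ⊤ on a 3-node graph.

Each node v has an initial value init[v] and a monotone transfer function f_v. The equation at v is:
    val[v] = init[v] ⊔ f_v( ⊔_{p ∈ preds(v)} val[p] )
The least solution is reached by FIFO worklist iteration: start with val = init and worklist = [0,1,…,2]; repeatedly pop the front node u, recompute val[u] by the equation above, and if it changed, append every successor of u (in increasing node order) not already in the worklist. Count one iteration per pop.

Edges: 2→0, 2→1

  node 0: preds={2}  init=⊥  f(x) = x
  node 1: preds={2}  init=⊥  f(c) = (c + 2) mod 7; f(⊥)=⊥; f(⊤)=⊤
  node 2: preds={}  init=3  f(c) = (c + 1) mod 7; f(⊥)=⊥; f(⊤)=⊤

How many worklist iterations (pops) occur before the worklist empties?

3

Worklist (3 pops):
  #1 pop 0: in=3 → 3 (was ⊥); enqueue []
  #2 pop 1: in=3 → 5 (was ⊥); enqueue []
  #3 pop 2: in=⊥ → 3 (no change)

Fixpoint:
  val[0] = 3
  val[1] = 5
  val[2] = 3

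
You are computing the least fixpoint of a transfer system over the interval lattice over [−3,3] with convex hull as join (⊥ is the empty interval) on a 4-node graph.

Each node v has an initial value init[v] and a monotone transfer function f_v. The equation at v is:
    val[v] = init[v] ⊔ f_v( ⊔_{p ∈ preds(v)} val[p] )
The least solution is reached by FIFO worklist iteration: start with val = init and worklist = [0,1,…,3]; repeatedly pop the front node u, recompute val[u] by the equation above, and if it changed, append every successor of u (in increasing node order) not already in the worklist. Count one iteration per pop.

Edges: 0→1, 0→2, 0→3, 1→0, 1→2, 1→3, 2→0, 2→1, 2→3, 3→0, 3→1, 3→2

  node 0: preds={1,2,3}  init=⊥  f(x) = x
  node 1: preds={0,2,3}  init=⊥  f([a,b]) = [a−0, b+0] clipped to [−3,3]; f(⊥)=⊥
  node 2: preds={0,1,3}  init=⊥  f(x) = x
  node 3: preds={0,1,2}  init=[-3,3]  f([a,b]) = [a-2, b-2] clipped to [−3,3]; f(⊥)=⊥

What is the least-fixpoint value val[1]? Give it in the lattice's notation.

Iteration log — 6 steps:
  step 1. node 0  ⊔preds=[-3,3]  new=[-3,3]  old=⊥  +wl: 
  step 2. node 1  ⊔preds=[-3,3]  new=[-3,3]  old=⊥  +wl: 0
  step 3. node 2  ⊔preds=[-3,3]  new=[-3,3]  old=⊥  +wl: 1
  step 4. node 3  ⊔preds=[-3,3]  new=[-3,3]  stable
  step 5. node 0  ⊔preds=[-3,3]  new=[-3,3]  stable
  step 6. node 1  ⊔preds=[-3,3]  new=[-3,3]  stable

Least fixpoint reached:
  node 0: [-3,3]
  node 1: [-3,3]
  node 2: [-3,3]
  node 3: [-3,3]

[-3,3]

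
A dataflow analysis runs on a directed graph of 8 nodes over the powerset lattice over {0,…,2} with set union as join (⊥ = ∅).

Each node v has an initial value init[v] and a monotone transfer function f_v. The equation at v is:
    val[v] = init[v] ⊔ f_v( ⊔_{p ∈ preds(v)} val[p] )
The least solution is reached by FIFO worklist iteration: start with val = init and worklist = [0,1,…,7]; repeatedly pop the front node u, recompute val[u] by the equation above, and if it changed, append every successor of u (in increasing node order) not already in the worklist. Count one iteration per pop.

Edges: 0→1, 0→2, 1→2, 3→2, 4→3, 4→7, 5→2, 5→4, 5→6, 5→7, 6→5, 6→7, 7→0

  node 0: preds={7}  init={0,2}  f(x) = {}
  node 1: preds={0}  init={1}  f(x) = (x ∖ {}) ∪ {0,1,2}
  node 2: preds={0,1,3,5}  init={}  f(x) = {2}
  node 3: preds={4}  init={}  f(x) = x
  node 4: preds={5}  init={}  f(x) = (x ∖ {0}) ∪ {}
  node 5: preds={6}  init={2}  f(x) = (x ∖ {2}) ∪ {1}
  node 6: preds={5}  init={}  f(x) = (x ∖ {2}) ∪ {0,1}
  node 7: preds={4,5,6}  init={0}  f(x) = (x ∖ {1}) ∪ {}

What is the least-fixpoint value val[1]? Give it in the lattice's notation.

Trace (18 dequeues):
  [1] u=0 | in {0} | out {0,2} | ==
  [2] u=1 | in {0,2} | out {0,1,2} | prev {1} | push {}
  [3] u=2 | in {0,1,2} | out {2} | prev {} | push {}
  [4] u=3 | in {} | out {} | ==
  [5] u=4 | in {2} | out {2} | prev {} | push {3}
  [6] u=5 | in {} | out {1,2} | prev {2} | push {2,4}
  [7] u=6 | in {1,2} | out {0,1} | prev {} | push {5}
  [8] u=7 | in {0,1,2} | out {0,2} | prev {0} | push {0}
  [9] u=3 | in {2} | out {2} | prev {} | push {}
  [10] u=2 | in {0,1,2} | out {2} | ==
  [11] u=4 | in {1,2} | out {1,2} | prev {2} | push {3,7}
  [12] u=5 | in {0,1} | out {0,1,2} | prev {1,2} | push {2,4,6}
  [13] u=0 | in {0,2} | out {0,2} | ==
  [14] u=3 | in {1,2} | out {1,2} | prev {2} | push {}
  [15] u=7 | in {0,1,2} | out {0,2} | ==
  [16] u=2 | in {0,1,2} | out {2} | ==
  [17] u=4 | in {0,1,2} | out {1,2} | ==
  [18] u=6 | in {0,1,2} | out {0,1} | ==

Converged values:
  [0] {0,2}
  [1] {0,1,2}
  [2] {2}
  [3] {1,2}
  [4] {1,2}
  [5] {0,1,2}
  [6] {0,1}
  [7] {0,2}

{0,1,2}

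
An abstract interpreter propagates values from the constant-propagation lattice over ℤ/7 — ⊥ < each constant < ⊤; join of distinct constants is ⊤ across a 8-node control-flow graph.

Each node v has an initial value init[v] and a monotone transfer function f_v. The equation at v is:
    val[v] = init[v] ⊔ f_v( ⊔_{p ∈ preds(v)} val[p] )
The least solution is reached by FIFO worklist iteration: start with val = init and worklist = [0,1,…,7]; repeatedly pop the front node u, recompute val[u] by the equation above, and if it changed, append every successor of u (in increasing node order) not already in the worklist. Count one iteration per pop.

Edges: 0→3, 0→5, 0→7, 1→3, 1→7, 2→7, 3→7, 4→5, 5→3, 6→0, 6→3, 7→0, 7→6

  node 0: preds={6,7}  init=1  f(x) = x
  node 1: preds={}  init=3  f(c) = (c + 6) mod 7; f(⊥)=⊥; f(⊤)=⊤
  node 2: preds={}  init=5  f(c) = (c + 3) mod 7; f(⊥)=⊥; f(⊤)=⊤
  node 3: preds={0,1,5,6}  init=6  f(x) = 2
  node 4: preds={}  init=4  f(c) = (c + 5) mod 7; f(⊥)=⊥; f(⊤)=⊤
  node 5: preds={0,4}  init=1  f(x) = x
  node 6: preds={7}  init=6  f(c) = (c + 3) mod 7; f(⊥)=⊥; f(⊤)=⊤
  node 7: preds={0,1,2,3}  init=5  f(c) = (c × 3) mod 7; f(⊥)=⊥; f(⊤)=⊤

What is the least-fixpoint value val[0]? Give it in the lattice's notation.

⊤

Trace (11 dequeues):
  [1] u=0 | in ⊤ | out ⊤ | prev 1 | push {}
  [2] u=1 | in ⊥ | out 3 | ==
  [3] u=2 | in ⊥ | out 5 | ==
  [4] u=3 | in ⊤ | out ⊤ | prev 6 | push {}
  [5] u=4 | in ⊥ | out 4 | ==
  [6] u=5 | in ⊤ | out ⊤ | prev 1 | push {3}
  [7] u=6 | in 5 | out ⊤ | prev 6 | push {0}
  [8] u=7 | in ⊤ | out ⊤ | prev 5 | push {6}
  [9] u=3 | in ⊤ | out ⊤ | ==
  [10] u=0 | in ⊤ | out ⊤ | ==
  [11] u=6 | in ⊤ | out ⊤ | ==

Converged values:
  [0] ⊤
  [1] 3
  [2] 5
  [3] ⊤
  [4] 4
  [5] ⊤
  [6] ⊤
  [7] ⊤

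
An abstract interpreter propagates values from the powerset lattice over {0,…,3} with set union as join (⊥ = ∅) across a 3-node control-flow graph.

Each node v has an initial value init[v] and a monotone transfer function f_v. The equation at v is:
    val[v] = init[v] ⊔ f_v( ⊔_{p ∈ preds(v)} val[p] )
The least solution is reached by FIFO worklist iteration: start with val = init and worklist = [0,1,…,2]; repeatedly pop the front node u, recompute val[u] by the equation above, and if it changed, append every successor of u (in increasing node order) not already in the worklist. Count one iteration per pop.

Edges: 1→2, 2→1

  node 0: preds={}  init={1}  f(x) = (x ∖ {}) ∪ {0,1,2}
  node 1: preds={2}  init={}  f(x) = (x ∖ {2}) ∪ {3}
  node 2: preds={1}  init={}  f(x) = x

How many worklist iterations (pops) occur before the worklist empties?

4

Trace (4 dequeues):
  [1] u=0 | in {} | out {0,1,2} | prev {1} | push {}
  [2] u=1 | in {} | out {3} | prev {} | push {}
  [3] u=2 | in {3} | out {3} | prev {} | push {1}
  [4] u=1 | in {3} | out {3} | ==

Converged values:
  [0] {0,1,2}
  [1] {3}
  [2] {3}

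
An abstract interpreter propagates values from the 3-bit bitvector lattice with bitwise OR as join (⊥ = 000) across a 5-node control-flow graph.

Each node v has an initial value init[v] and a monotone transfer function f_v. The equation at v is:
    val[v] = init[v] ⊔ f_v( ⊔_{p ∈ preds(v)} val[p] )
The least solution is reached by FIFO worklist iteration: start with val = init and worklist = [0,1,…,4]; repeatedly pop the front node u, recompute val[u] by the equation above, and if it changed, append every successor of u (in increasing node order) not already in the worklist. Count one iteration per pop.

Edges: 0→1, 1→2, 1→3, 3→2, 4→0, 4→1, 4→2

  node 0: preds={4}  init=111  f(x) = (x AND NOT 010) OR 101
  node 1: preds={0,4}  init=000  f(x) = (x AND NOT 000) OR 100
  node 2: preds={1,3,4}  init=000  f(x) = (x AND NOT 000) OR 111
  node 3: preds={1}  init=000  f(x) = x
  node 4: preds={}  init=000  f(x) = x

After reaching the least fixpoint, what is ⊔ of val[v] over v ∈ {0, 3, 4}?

111

Iteration log — 6 steps:
  step 1. node 0  ⊔preds=000  new=111  stable
  step 2. node 1  ⊔preds=111  new=111  old=000  +wl: 
  step 3. node 2  ⊔preds=111  new=111  old=000  +wl: 
  step 4. node 3  ⊔preds=111  new=111  old=000  +wl: 2
  step 5. node 4  ⊔preds=000  new=000  stable
  step 6. node 2  ⊔preds=111  new=111  stable

Least fixpoint reached:
  node 0: 111
  node 1: 111
  node 2: 111
  node 3: 111
  node 4: 000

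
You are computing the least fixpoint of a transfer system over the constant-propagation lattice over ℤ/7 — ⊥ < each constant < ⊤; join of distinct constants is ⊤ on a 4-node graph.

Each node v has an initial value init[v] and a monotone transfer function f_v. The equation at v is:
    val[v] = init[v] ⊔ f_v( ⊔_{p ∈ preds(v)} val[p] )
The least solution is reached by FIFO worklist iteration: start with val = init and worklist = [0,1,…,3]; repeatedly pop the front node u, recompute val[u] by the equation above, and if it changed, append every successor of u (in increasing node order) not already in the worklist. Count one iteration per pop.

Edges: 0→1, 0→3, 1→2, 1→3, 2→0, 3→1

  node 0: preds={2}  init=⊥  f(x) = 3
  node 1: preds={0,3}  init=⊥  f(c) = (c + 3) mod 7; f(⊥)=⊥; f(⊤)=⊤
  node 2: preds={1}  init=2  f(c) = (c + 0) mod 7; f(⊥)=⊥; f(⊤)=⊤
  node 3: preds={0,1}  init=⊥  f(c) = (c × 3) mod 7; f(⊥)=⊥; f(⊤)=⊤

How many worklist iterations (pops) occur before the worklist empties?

8

Trace (8 dequeues):
  [1] u=0 | in 2 | out 3 | prev ⊥ | push {}
  [2] u=1 | in 3 | out 6 | prev ⊥ | push {}
  [3] u=2 | in 6 | out ⊤ | prev 2 | push {0}
  [4] u=3 | in ⊤ | out ⊤ | prev ⊥ | push {1}
  [5] u=0 | in ⊤ | out 3 | ==
  [6] u=1 | in ⊤ | out ⊤ | prev 6 | push {2,3}
  [7] u=2 | in ⊤ | out ⊤ | ==
  [8] u=3 | in ⊤ | out ⊤ | ==

Converged values:
  [0] 3
  [1] ⊤
  [2] ⊤
  [3] ⊤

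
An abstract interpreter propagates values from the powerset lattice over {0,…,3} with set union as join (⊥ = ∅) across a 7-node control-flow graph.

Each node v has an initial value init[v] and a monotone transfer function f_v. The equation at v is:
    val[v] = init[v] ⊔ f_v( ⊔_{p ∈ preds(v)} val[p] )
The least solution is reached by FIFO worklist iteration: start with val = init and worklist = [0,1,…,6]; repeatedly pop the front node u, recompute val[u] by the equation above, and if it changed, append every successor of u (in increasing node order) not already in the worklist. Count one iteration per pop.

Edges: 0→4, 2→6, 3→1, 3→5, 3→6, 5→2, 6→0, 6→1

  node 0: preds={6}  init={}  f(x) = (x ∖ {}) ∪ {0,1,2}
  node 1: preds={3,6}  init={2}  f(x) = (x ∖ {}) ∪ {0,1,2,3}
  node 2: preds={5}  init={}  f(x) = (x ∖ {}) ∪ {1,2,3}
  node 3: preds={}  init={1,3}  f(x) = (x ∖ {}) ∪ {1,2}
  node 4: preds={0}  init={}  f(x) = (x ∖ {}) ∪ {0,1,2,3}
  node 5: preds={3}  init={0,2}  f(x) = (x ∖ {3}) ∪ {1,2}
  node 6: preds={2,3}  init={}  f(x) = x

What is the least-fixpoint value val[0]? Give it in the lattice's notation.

{0,1,2,3}

Iteration log — 11 steps:
  step 1. node 0  ⊔preds={}  new={0,1,2}  old={}  +wl: 
  step 2. node 1  ⊔preds={1,3}  new={0,1,2,3}  old={2}  +wl: 
  step 3. node 2  ⊔preds={0,2}  new={0,1,2,3}  old={}  +wl: 
  step 4. node 3  ⊔preds={}  new={1,2,3}  old={1,3}  +wl: 1
  step 5. node 4  ⊔preds={0,1,2}  new={0,1,2,3}  old={}  +wl: 
  step 6. node 5  ⊔preds={1,2,3}  new={0,1,2}  old={0,2}  +wl: 2
  step 7. node 6  ⊔preds={0,1,2,3}  new={0,1,2,3}  old={}  +wl: 0
  step 8. node 1  ⊔preds={0,1,2,3}  new={0,1,2,3}  stable
  step 9. node 2  ⊔preds={0,1,2}  new={0,1,2,3}  stable
  step 10. node 0  ⊔preds={0,1,2,3}  new={0,1,2,3}  old={0,1,2}  +wl: 4
  step 11. node 4  ⊔preds={0,1,2,3}  new={0,1,2,3}  stable

Least fixpoint reached:
  node 0: {0,1,2,3}
  node 1: {0,1,2,3}
  node 2: {0,1,2,3}
  node 3: {1,2,3}
  node 4: {0,1,2,3}
  node 5: {0,1,2}
  node 6: {0,1,2,3}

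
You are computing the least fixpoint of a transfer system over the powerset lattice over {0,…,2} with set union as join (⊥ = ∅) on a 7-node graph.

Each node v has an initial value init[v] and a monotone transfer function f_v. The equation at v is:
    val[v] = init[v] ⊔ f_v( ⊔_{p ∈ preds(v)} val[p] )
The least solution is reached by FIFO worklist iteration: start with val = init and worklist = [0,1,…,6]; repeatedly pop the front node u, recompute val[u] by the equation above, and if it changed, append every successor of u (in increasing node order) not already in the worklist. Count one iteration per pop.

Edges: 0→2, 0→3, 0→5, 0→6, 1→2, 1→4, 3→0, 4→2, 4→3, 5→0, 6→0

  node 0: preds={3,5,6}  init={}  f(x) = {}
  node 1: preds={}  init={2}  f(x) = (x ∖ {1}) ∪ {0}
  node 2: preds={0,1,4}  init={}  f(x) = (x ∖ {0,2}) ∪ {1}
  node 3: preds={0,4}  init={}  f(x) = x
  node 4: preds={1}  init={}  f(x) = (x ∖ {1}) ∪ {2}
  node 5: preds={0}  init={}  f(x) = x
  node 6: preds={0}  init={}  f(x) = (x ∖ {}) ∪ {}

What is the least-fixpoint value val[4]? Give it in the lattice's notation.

Iteration log — 10 steps:
  step 1. node 0  ⊔preds={}  new={}  stable
  step 2. node 1  ⊔preds={}  new={0,2}  old={2}  +wl: 
  step 3. node 2  ⊔preds={0,2}  new={1}  old={}  +wl: 
  step 4. node 3  ⊔preds={}  new={}  stable
  step 5. node 4  ⊔preds={0,2}  new={0,2}  old={}  +wl: 2,3
  step 6. node 5  ⊔preds={}  new={}  stable
  step 7. node 6  ⊔preds={}  new={}  stable
  step 8. node 2  ⊔preds={0,2}  new={1}  stable
  step 9. node 3  ⊔preds={0,2}  new={0,2}  old={}  +wl: 0
  step 10. node 0  ⊔preds={0,2}  new={}  stable

Least fixpoint reached:
  node 0: {}
  node 1: {0,2}
  node 2: {1}
  node 3: {0,2}
  node 4: {0,2}
  node 5: {}
  node 6: {}

{0,2}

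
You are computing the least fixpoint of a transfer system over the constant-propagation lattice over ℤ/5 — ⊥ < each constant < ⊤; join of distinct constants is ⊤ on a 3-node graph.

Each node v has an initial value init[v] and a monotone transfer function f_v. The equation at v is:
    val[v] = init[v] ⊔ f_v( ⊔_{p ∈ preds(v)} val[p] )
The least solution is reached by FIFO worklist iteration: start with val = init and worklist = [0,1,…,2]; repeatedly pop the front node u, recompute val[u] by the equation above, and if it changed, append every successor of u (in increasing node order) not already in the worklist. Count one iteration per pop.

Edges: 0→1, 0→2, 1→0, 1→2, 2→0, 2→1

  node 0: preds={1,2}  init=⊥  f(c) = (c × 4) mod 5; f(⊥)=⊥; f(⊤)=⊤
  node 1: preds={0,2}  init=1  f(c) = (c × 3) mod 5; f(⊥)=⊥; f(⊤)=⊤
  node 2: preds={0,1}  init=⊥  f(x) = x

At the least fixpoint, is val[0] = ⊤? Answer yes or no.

Iteration log — 6 steps:
  step 1. node 0  ⊔preds=1  new=4  old=⊥  +wl: 
  step 2. node 1  ⊔preds=4  new=⊤  old=1  +wl: 0
  step 3. node 2  ⊔preds=⊤  new=⊤  old=⊥  +wl: 1
  step 4. node 0  ⊔preds=⊤  new=⊤  old=4  +wl: 2
  step 5. node 1  ⊔preds=⊤  new=⊤  stable
  step 6. node 2  ⊔preds=⊤  new=⊤  stable

Least fixpoint reached:
  node 0: ⊤
  node 1: ⊤
  node 2: ⊤

yes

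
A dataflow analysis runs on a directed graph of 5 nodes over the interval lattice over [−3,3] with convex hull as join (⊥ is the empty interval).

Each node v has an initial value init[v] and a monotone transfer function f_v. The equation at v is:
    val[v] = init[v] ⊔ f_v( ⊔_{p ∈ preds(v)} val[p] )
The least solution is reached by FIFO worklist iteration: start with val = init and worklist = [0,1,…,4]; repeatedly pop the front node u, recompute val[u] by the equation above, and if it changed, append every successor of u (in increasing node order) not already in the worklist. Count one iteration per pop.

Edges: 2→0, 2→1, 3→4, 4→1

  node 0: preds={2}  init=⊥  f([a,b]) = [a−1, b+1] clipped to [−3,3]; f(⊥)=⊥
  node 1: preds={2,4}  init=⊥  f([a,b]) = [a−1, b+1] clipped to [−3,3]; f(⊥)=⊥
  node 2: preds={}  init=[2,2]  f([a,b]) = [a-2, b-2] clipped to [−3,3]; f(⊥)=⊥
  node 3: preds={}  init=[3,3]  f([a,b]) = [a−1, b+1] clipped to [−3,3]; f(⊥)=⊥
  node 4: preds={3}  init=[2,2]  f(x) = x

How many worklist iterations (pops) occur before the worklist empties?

6

Worklist (6 pops):
  #1 pop 0: in=[2,2] → [1,3] (was ⊥); enqueue []
  #2 pop 1: in=[2,2] → [1,3] (was ⊥); enqueue []
  #3 pop 2: in=⊥ → [2,2] (no change)
  #4 pop 3: in=⊥ → [3,3] (no change)
  #5 pop 4: in=[3,3] → [2,3] (was [2,2]); enqueue [1]
  #6 pop 1: in=[2,3] → [1,3] (no change)

Fixpoint:
  val[0] = [1,3]
  val[1] = [1,3]
  val[2] = [2,2]
  val[3] = [3,3]
  val[4] = [2,3]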